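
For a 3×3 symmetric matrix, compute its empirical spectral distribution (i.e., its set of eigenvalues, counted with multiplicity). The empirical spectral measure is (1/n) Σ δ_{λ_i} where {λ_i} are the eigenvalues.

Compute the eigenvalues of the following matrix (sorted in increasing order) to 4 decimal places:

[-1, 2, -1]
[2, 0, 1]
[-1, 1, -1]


Since M is real symmetric, all three eigenvalues are real; they are the roots of det(λI − M) = λ³ − (tr M) λ² + s λ − det M, where s is the sum of the principal 2×2 minors.
tr M = -1 + 0 + (-1) = -2.
s = ((-1)·0 − 2²) + ((-1)·(-1) − (-1)²) + (0·(-1) − 1²) = -4 + 0 + (-1) = -5.
det M (expand along row 1) = (-1)·(-1) − 2·(-1) + (-1)·2 = 1.
Characteristic polynomial: λ³ + 2λ² − 5λ − 1 = 0.
Substitute λ = y + (tr M)/3 = y − 0.666667 to remove the quadratic term: y³ + p·y + q = 0 with p = s − (tr M)²/3 = -6.333333 and q = −2(tr M)³/27 + (tr M)·s/3 − det M = 2.925926.
Three real roots ⇒ use the trigonometric (Viète) form: r = 2√(−p/3) = 2.905933, φ = arccos(3q/(p·r)) = arccos(-0.476943) = 2.067970 rad.
y_k = r·cos(φ/3 − 2πk/3) for k = 0, 1, 2 gives y = 2.242440, 0.479383, -2.721823.
λ_k = y_k − 0.666667 gives λ = 1.5758, -0.1873, -3.3885 (check: the sum is -2.0000 = tr M).

Eigenvalues sorted in increasing order: [-3.3885, -0.1873, 1.5758].


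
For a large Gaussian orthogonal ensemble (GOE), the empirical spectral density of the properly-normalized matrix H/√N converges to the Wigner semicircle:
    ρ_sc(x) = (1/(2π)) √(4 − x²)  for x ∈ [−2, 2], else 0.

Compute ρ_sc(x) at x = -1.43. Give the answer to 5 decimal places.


ρ_sc(x) = (1/(2π)) √(4 − x²). With x = -1.43:
  4 − x² = 4 − (-1.43)² = 4 − 2.044900 = 1.955100.
  √(4 − x²) = 1.398249.
  1/(2π) = 0.159155.
  ρ_sc(-1.43) = 0.159155 · 1.398249 = 0.222538.

Rounded to 5 decimal places: ρ_sc(-1.43) ≈ 0.22254.


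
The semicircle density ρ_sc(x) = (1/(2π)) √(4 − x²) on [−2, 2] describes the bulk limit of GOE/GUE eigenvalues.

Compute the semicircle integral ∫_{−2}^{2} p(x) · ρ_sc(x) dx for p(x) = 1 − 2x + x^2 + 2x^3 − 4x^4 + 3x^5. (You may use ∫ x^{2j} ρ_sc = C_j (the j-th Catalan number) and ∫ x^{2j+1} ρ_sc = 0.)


Write p(x) = Σ a_i x^i, split into monomials and integrate each against ρ_sc separately.
Using ∫ x^{2j} ρ_sc = C_j = (1/(j+1)) C(2j, j) (Catalan numbers) and ∫ x^{2j+1} ρ_sc = 0 (odd monomials vanish by symmetry):
  i = 0 (even): a_0 · C_{0} = 1 · 1 = 1
  i = 1 (odd): ∫ x^1 ρ_sc = 0 (vanishes)
  i = 2 (even): a_2 · C_{1} = 1 · 1 = 1
  i = 3 (odd): ∫ x^3 ρ_sc = 0 (vanishes)
  i = 4 (even): a_4 · C_{2} = -4 · 2 = -8
  i = 5 (odd): ∫ x^5 ρ_sc = 0 (vanishes)

Summing the contributions: ∫_{−2}^{2} p(x) ρ_sc(x) dx = 1 + 1 + (-8) = -6.


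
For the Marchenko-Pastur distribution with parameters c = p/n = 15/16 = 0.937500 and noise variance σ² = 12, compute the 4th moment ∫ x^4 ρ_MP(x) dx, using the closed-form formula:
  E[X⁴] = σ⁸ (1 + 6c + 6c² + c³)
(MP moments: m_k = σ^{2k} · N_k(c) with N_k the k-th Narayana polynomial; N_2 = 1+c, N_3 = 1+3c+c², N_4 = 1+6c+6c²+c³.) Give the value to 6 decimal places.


E[X⁴] = σ⁸ (1 + 6c + 6c² + c³) (fourth MP moment). With σ² = 12 (so σ⁸ = 20736) and c = 15/16 = 0.937500: E[X⁴] = 20736 · (1 + 6·0.937500 + 6·(0.937500)² + (0.937500)³) = 20736 · 12.722412.

So E[X^4] = 263811.937500.


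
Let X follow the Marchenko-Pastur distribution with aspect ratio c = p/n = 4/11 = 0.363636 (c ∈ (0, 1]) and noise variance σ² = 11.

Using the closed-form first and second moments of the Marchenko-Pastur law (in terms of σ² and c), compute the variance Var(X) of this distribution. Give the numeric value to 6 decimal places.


Recall the MP moments m_1 = E[X] = σ² and m_2 = E[X²] = σ⁴ (1 + c).
m_1 = E[X] = σ² = 11, so m_1² = 121.
m_2 = E[X²] = σ⁴ (1 + c) = 121 · (1 + 0.363636) = 121 · 1.363636 = 165.000000.
(Note m_2 − m_1² simplifies to c · σ⁴ = 0.363636 · 121.)

Var(X) = m_2 − m_1² = 165.000000 − 121 = 44.000000.


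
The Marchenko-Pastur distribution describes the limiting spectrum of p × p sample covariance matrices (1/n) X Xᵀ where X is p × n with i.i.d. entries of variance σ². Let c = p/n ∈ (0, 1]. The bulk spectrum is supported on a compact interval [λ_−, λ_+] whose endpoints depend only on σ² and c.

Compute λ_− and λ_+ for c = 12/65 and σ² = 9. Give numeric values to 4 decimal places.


c = 12/65 = 0.184615; √c = 0.429669.
λ_− = σ² (1 − √c)² = 9 · (1 − 0.429669)² = 9 · (0.570331)² = 2.927498.
λ_+ = σ² (1 + √c)² = 9 · (1 + 0.429669)² = 9 · (1.429669)² = 18.395579.

Rounded to 4 decimal places: λ_− ≈ 2.9275, λ_+ ≈ 18.3956.


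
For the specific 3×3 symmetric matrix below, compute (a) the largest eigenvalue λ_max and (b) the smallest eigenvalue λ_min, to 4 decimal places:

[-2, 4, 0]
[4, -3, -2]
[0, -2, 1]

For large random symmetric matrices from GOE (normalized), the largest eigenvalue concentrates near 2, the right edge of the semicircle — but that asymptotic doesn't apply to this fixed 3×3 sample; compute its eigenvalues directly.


Since M is real symmetric, all three eigenvalues are real; they are the roots of det(λI − M) = λ³ − (tr M) λ² + s λ − det M, where s is the sum of the principal 2×2 minors.
tr M = -2 + (-3) + 1 = -4.
s = ((-2)·(-3) − 4²) + ((-2)·1 − 0²) + ((-3)·1 − (-2)²) = -10 + (-2) + (-7) = -19.
det M (expand along row 1) = (-2)·(-7) − 4·4 + 0·(-8) = -2.
Characteristic polynomial: λ³ + 4λ² − 19λ + 2 = 0.
Substitute λ = y + (tr M)/3 = y − 1.333333 to remove the quadratic term: y³ + p·y + q = 0 with p = s − (tr M)²/3 = -24.333333 and q = −2(tr M)³/27 + (tr M)·s/3 − det M = 32.074074.
Three real roots ⇒ use the trigonometric (Viète) form: r = 2√(−p/3) = 5.696002, φ = arccos(3q/(p·r)) = arccos(-0.694230) = 2.338146 rad.
y_k = r·cos(φ/3 − 2πk/3) for k = 0, 1, 2 gives y = 4.051840, 1.441108, -5.492947.
λ_k = y_k − 1.333333 gives λ = 2.7185, 0.1078, -6.8263 (check: the sum is -4.0000 = tr M).

Hence λ_max = 2.7185 and λ_min = -6.8263.


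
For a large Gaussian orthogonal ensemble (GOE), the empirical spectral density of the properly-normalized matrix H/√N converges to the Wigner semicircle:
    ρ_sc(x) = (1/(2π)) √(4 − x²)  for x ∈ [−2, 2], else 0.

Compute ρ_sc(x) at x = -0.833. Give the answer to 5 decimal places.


ρ_sc(x) = (1/(2π)) √(4 − x²). With x = -0.833:
  4 − x² = 4 − (-0.833)² = 4 − 0.693889 = 3.306111.
  √(4 − x²) = 1.818271.
  1/(2π) = 0.159155.
  ρ_sc(-0.833) = 0.159155 · 1.818271 = 0.289387.

Rounded to 5 decimal places: ρ_sc(-0.833) ≈ 0.28939.


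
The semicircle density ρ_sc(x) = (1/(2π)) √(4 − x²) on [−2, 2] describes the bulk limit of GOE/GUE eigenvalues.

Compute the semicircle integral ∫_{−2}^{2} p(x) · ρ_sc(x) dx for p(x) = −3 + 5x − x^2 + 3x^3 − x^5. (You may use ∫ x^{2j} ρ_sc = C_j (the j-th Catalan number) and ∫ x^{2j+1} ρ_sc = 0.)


Write p(x) = Σ a_i x^i, split into monomials and integrate each against ρ_sc separately.
Using ∫ x^{2j} ρ_sc = C_j = (1/(j+1)) C(2j, j) (Catalan numbers) and ∫ x^{2j+1} ρ_sc = 0 (odd monomials vanish by symmetry):
  i = 0 (even): a_0 · C_{0} = -3 · 1 = -3
  i = 1 (odd): ∫ x^1 ρ_sc = 0 (vanishes)
  i = 2 (even): a_2 · C_{1} = -1 · 1 = -1
  i = 3 (odd): ∫ x^3 ρ_sc = 0 (vanishes)
  i = 5 (odd): ∫ x^5 ρ_sc = 0 (vanishes)

Summing the contributions: ∫_{−2}^{2} p(x) ρ_sc(x) dx = (-3) + (-1) = -4.


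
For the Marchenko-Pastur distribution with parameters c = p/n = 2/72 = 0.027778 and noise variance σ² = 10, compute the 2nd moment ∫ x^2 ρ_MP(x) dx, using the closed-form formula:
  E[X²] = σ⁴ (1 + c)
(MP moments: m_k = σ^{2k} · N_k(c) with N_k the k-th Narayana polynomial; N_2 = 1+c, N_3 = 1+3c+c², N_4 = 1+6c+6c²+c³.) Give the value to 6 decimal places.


E[X²] = σ⁴ (1 + c) (second MP moment). With σ² = 10 (so σ⁴ = 100) and c = 2/72 = 0.027778: E[X²] = 100 · (1 + 0.027778) = 100 · 1.027778.

So E[X^2] = 102.777778.


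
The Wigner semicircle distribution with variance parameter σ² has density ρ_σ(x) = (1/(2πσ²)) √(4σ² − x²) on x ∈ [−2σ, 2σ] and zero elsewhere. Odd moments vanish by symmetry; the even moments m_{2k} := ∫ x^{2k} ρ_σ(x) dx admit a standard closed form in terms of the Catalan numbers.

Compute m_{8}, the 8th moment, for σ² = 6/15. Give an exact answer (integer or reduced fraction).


By the scaled semicircle moment identity, m_{2k} = σ^{2k} · C_k with k = 4.
C_4 = (1/(k+1)) · C(2k, k) = (1/5) · C(8, 4) = (1/5) · 70 = 14.
σ^{2k} = (σ²)^k = (6/15)^4 = 16/625.

Therefore m_{8} = σ^{8} · C_4 = (16/625) · 14 = 224/625.


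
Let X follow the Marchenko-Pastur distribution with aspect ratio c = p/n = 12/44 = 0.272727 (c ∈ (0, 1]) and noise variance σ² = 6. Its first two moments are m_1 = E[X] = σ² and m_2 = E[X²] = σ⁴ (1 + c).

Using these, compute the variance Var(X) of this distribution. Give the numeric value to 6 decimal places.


m_1 = E[X] = σ² = 6, so m_1² = 36.
m_2 = E[X²] = σ⁴ (1 + c) = 36 · (1 + 0.272727) = 36 · 1.272727 = 45.818182.
(Note m_2 − m_1² simplifies to c · σ⁴ = 0.272727 · 36.)

Var(X) = m_2 − m_1² = 45.818182 − 36 = 9.818182.


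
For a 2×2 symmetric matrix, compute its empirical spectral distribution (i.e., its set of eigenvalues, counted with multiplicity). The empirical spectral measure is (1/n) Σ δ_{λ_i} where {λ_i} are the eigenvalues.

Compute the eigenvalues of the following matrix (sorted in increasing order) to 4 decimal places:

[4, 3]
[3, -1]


Since M is real symmetric, both eigenvalues are real; they are the roots of det(λI − M) = λ² − (tr M) λ + det M.
tr M = 4 + (-1) = 3.
det M = 4·(-1) − 3² = -4 − 9 = -13.
Characteristic polynomial: λ² − 3λ − 13 = 0.
Discriminant Δ = (tr M)² − 4·det M = 9 − (-52) = 61; √Δ = 7.810250.
λ = (tr M ± √Δ)/2 = (3 ± 7.810250)/2, giving (tr M − √Δ)/2 = -2.4051 and (tr M + √Δ)/2 = 5.4051.

Eigenvalues sorted in increasing order: [-2.4051, 5.4051].


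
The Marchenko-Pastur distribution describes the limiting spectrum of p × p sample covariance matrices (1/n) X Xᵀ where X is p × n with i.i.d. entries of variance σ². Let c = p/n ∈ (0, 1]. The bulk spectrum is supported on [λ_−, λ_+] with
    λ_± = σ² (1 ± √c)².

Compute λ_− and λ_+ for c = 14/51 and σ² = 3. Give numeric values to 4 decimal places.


c = 14/51 = 0.274510; √c = 0.523937.
λ_− = σ² (1 − √c)² = 3 · (1 − 0.523937)² = 3 · (0.476063)² = 0.679908.
λ_+ = σ² (1 + √c)² = 3 · (1 + 0.523937)² = 3 · (1.523937)² = 6.967150.

Rounded to 4 decimal places: λ_− ≈ 0.6799, λ_+ ≈ 6.9672.


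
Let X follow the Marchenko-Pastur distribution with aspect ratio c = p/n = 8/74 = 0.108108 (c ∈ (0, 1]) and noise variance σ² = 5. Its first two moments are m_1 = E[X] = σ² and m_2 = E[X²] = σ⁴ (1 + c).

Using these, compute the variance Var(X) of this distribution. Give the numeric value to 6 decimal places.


m_1 = E[X] = σ² = 5, so m_1² = 25.
m_2 = E[X²] = σ⁴ (1 + c) = 25 · (1 + 0.108108) = 25 · 1.108108 = 27.702703.
(Note m_2 − m_1² simplifies to c · σ⁴ = 0.108108 · 25.)

Var(X) = m_2 − m_1² = 27.702703 − 25 = 2.702703.


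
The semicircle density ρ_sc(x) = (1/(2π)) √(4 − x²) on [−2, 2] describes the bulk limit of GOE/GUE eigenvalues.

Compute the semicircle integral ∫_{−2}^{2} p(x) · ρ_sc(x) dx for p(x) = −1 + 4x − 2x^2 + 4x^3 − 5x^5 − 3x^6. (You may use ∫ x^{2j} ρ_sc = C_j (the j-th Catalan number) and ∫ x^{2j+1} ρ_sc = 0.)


Write p(x) = Σ a_i x^i, split into monomials and integrate each against ρ_sc separately.
Using ∫ x^{2j} ρ_sc = C_j = (1/(j+1)) C(2j, j) (Catalan numbers) and ∫ x^{2j+1} ρ_sc = 0 (odd monomials vanish by symmetry):
  i = 0 (even): a_0 · C_{0} = -1 · 1 = -1
  i = 1 (odd): ∫ x^1 ρ_sc = 0 (vanishes)
  i = 2 (even): a_2 · C_{1} = -2 · 1 = -2
  i = 3 (odd): ∫ x^3 ρ_sc = 0 (vanishes)
  i = 5 (odd): ∫ x^5 ρ_sc = 0 (vanishes)
  i = 6 (even): a_6 · C_{3} = -3 · 5 = -15

Summing the contributions: ∫_{−2}^{2} p(x) ρ_sc(x) dx = (-1) + (-2) + (-15) = -18.


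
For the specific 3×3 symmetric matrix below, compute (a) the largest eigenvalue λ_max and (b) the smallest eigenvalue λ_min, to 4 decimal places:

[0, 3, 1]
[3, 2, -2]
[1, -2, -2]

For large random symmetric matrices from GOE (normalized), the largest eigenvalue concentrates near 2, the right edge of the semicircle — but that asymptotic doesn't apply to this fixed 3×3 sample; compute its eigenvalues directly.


Since M is real symmetric, all three eigenvalues are real; they are the roots of det(λI − M) = λ³ − (tr M) λ² + s λ − det M, where s is the sum of the principal 2×2 minors.
tr M = 0 + 2 + (-2) = 0.
s = (0·2 − 3²) + (0·(-2) − 1²) + (2·(-2) − (-2)²) = -9 + (-1) + (-8) = -18.
det M (expand along row 1) = 0·(-8) − 3·(-4) + 1·(-8) = 4.
Characteristic polynomial: λ³ − 18λ − 4 = 0.
Substitute λ = y + (tr M)/3 = y + 0.000000 to remove the quadratic term: y³ + p·y + q = 0 with p = s − (tr M)²/3 = -18.000000 and q = −2(tr M)³/27 + (tr M)·s/3 − det M = -4.000000.
Three real roots ⇒ use the trigonometric (Viète) form: r = 2√(−p/3) = 4.898979, φ = arccos(3q/(p·r)) = arccos(0.136083) = 1.434290 rad.
y_k = r·cos(φ/3 − 2πk/3) for k = 0, 1, 2 gives y = 4.349668, -0.222837, -4.126831.
λ_k = y_k + 0.000000 gives λ = 4.3497, -0.2228, -4.1268 (check: the sum is 0.0000 = tr M).

Hence λ_max = 4.3497 and λ_min = -4.1268.


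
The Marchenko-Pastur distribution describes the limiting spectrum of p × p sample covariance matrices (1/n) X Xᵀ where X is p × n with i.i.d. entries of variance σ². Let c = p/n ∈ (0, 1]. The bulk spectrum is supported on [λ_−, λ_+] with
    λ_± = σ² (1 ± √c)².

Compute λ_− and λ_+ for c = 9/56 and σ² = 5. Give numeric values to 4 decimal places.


c = 9/56 = 0.160714; √c = 0.400892.
λ_− = σ² (1 − √c)² = 5 · (1 − 0.400892)² = 5 · (0.599108)² = 1.794653.
λ_+ = σ² (1 + √c)² = 5 · (1 + 0.400892)² = 5 · (1.400892)² = 9.812490.

Rounded to 4 decimal places: λ_− ≈ 1.7947, λ_+ ≈ 9.8125.


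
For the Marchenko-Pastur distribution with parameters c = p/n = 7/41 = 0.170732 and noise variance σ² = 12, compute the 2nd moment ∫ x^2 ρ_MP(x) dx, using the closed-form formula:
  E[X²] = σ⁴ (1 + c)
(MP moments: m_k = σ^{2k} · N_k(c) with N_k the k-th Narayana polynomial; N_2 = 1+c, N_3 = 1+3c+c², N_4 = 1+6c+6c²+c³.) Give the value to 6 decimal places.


E[X²] = σ⁴ (1 + c) (second MP moment). With σ² = 12 (so σ⁴ = 144) and c = 7/41 = 0.170732: E[X²] = 144 · (1 + 0.170732) = 144 · 1.170732.

So E[X^2] = 168.585366.


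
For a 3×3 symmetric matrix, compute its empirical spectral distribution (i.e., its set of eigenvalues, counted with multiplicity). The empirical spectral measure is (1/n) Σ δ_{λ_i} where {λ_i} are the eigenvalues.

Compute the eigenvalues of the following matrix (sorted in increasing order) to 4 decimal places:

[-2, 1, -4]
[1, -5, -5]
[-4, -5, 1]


Since M is real symmetric, all three eigenvalues are real; they are the roots of det(λI − M) = λ³ − (tr M) λ² + s λ − det M, where s is the sum of the principal 2×2 minors.
tr M = -2 + (-5) + 1 = -6.
s = ((-2)·(-5) − 1²) + ((-2)·1 − (-4)²) + ((-5)·1 − (-5)²) = 9 + (-18) + (-30) = -39.
det M (expand along row 1) = (-2)·(-30) − 1·(-19) + (-4)·(-25) = 179.
Characteristic polynomial: λ³ + 6λ² − 39λ − 179 = 0.
Substitute λ = y + (tr M)/3 = y − 2.000000 to remove the quadratic term: y³ + p·y + q = 0 with p = s − (tr M)²/3 = -51.000000 and q = −2(tr M)³/27 + (tr M)·s/3 − det M = -85.000000.
Three real roots ⇒ use the trigonometric (Viète) form: r = 2√(−p/3) = 8.246211, φ = arccos(3q/(p·r)) = arccos(0.606339) = 0.919348 rad.
y_k = r·cos(φ/3 − 2πk/3) for k = 0, 1, 2 gives y = 7.862027, -1.776622, -6.085405.
λ_k = y_k − 2.000000 gives λ = 5.8620, -3.7766, -8.0854 (check: the sum is -6.0000 = tr M).

Eigenvalues sorted in increasing order: [-8.0854, -3.7766, 5.8620].


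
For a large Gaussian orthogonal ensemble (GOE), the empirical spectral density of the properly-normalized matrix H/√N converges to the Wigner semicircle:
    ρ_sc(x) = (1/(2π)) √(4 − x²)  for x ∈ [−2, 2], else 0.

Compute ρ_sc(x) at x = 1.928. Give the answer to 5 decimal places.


ρ_sc(x) = (1/(2π)) √(4 − x²). With x = 1.928:
  4 − x² = 4 − (1.928)² = 4 − 3.717184 = 0.282816.
  √(4 − x²) = 0.531804.
  1/(2π) = 0.159155.
  ρ_sc(1.928) = 0.159155 · 0.531804 = 0.084639.

Rounded to 5 decimal places: ρ_sc(1.928) ≈ 0.08464.


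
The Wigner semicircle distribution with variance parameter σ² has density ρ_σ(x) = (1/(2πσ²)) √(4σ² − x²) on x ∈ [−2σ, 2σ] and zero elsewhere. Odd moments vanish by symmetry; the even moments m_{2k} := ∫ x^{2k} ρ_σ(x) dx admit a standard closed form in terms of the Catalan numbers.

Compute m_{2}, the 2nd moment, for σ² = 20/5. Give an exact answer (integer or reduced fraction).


By the scaled semicircle moment identity, m_{2k} = σ^{2k} · C_k with k = 1.
C_1 = (1/(k+1)) · C(2k, k) = (1/2) · C(2, 1) = (1/2) · 2 = 1.
σ^{2k} = (σ²)^k = (20/5)^1 = 4.

Therefore m_{2} = σ^{2} · C_1 = 4 · 1 = 4.


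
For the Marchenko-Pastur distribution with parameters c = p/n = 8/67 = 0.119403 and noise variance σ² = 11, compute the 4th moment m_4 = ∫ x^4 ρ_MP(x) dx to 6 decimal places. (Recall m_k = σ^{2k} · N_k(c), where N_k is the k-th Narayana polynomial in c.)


E[X⁴] = σ⁸ (1 + 6c + 6c² + c³) (fourth MP moment). With σ² = 11 (so σ⁸ = 14641) and c = 8/67 = 0.119403: E[X⁴] = 14641 · (1 + 6·0.119403 + 6·(0.119403)² + (0.119403)³) = 14641 · 1.803663.

So E[X^4] = 26407.425365.


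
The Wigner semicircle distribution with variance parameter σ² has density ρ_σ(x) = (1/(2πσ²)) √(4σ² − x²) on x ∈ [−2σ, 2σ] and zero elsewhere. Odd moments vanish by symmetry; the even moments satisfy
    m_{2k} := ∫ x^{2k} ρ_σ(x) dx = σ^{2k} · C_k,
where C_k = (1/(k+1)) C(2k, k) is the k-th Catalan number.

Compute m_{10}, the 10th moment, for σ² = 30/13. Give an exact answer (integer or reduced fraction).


By the scaled semicircle moment identity, m_{2k} = σ^{2k} · C_k with k = 5.
C_5 = (1/(k+1)) · C(2k, k) = (1/6) · C(10, 5) = (1/6) · 252 = 42.
σ^{2k} = (σ²)^k = (30/13)^5 = 24300000/371293.

Therefore m_{10} = σ^{10} · C_5 = (24300000/371293) · 42 = 1020600000/371293.


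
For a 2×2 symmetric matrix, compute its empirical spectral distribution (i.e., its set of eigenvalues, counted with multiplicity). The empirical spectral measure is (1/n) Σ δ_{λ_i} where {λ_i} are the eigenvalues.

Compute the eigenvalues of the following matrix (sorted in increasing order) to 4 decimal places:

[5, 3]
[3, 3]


Since M is real symmetric, both eigenvalues are real; they are the roots of det(λI − M) = λ² − (tr M) λ + det M.
tr M = 5 + 3 = 8.
det M = 5·3 − 3² = 15 − 9 = 6.
Characteristic polynomial: λ² − 8λ + 6 = 0.
Discriminant Δ = (tr M)² − 4·det M = 64 − 24 = 40; √Δ = 6.324555.
λ = (tr M ± √Δ)/2 = (8 ± 6.324555)/2, giving (tr M − √Δ)/2 = 0.8377 and (tr M + √Δ)/2 = 7.1623.

Eigenvalues sorted in increasing order: [0.8377, 7.1623].


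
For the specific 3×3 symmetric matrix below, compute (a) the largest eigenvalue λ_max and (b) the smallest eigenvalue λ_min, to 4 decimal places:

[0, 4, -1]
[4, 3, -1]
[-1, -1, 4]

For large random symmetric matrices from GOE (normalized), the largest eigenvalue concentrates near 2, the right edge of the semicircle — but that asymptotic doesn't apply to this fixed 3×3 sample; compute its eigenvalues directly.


Since M is real symmetric, all three eigenvalues are real; they are the roots of det(λI − M) = λ³ − (tr M) λ² + s λ − det M, where s is the sum of the principal 2×2 minors.
tr M = 0 + 3 + 4 = 7.
s = (0·3 − 4²) + (0·4 − (-1)²) + (3·4 − (-1)²) = -16 + (-1) + 11 = -6.
det M (expand along row 1) = 0·11 − 4·15 + (-1)·(-1) = -59.
Characteristic polynomial: λ³ − 7λ² − 6λ + 59 = 0.
Substitute λ = y + (tr M)/3 = y + 2.333333 to remove the quadratic term: y³ + p·y + q = 0 with p = s − (tr M)²/3 = -22.333333 and q = −2(tr M)³/27 + (tr M)·s/3 − det M = 19.592593.
Three real roots ⇒ use the trigonometric (Viète) form: r = 2√(−p/3) = 5.456902, φ = arccos(3q/(p·r)) = arccos(-0.482296) = 2.074070 rad.
y_k = r·cos(φ/3 − 2πk/3) for k = 0, 1, 2 gives y = 4.203898, 0.911150, -5.115048.
λ_k = y_k + 2.333333 gives λ = 6.5372, 3.2445, -2.7817 (check: the sum is 7.0000 = tr M).

Hence λ_max = 6.5372 and λ_min = -2.7817.


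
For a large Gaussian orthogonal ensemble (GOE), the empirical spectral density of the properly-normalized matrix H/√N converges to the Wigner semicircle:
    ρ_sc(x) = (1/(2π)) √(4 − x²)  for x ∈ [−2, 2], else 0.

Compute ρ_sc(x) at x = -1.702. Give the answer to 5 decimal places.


ρ_sc(x) = (1/(2π)) √(4 − x²). With x = -1.702:
  4 − x² = 4 − (-1.702)² = 4 − 2.896804 = 1.103196.
  √(4 − x²) = 1.050331.
  1/(2π) = 0.159155.
  ρ_sc(-1.702) = 0.159155 · 1.050331 = 0.167165.

Rounded to 5 decimal places: ρ_sc(-1.702) ≈ 0.16717.


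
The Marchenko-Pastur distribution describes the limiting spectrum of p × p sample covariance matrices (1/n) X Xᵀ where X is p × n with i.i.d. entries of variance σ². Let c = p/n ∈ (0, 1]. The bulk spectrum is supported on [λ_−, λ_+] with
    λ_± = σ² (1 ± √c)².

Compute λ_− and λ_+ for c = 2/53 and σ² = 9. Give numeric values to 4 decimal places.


c = 2/53 = 0.037736; √c = 0.194257.
λ_− = σ² (1 − √c)² = 9 · (1 − 0.194257)² = 9 · (0.805743)² = 5.842994.
λ_+ = σ² (1 + √c)² = 9 · (1 + 0.194257)² = 9 · (1.194257)² = 12.836252.

Rounded to 4 decimal places: λ_− ≈ 5.8430, λ_+ ≈ 12.8363.


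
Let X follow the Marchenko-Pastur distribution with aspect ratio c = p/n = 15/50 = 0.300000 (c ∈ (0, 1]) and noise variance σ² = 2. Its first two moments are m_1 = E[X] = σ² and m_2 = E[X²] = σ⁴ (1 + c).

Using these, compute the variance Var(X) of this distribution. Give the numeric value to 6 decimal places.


m_1 = E[X] = σ² = 2, so m_1² = 4.
m_2 = E[X²] = σ⁴ (1 + c) = 4 · (1 + 0.300000) = 4 · 1.300000 = 5.200000.
(Note m_2 − m_1² simplifies to c · σ⁴ = 0.300000 · 4.)

Var(X) = m_2 − m_1² = 5.200000 − 4 = 1.200000.


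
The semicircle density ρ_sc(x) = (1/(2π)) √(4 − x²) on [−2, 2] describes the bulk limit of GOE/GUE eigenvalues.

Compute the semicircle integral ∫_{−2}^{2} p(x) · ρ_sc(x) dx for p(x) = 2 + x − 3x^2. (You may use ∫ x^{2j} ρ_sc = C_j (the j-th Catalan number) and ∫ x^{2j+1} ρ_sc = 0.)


Write p(x) = Σ a_i x^i, split into monomials and integrate each against ρ_sc separately.
Using ∫ x^{2j} ρ_sc = C_j = (1/(j+1)) C(2j, j) (Catalan numbers) and ∫ x^{2j+1} ρ_sc = 0 (odd monomials vanish by symmetry):
  i = 0 (even): a_0 · C_{0} = 2 · 1 = 2
  i = 1 (odd): ∫ x^1 ρ_sc = 0 (vanishes)
  i = 2 (even): a_2 · C_{1} = -3 · 1 = -3

Summing the contributions: ∫_{−2}^{2} p(x) ρ_sc(x) dx = 2 + (-3) = -1.


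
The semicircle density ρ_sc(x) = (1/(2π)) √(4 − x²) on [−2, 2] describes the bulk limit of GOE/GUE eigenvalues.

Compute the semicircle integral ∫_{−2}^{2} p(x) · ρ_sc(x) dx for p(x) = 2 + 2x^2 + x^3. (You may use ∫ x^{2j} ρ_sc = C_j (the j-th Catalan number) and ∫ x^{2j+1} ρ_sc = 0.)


Write p(x) = Σ a_i x^i, split into monomials and integrate each against ρ_sc separately.
Using ∫ x^{2j} ρ_sc = C_j = (1/(j+1)) C(2j, j) (Catalan numbers) and ∫ x^{2j+1} ρ_sc = 0 (odd monomials vanish by symmetry):
  i = 0 (even): a_0 · C_{0} = 2 · 1 = 2
  i = 2 (even): a_2 · C_{1} = 2 · 1 = 2
  i = 3 (odd): ∫ x^3 ρ_sc = 0 (vanishes)

Summing the contributions: ∫_{−2}^{2} p(x) ρ_sc(x) dx = 2 + 2 = 4.


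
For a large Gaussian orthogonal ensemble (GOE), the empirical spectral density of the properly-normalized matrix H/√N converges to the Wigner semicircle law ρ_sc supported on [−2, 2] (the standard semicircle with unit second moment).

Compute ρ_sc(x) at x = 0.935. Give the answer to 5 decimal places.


ρ_sc(x) = (1/(2π)) √(4 − x²). With x = 0.935:
  4 − x² = 4 − (0.935)² = 4 − 0.874225 = 3.125775.
  √(4 − x²) = 1.767986.
  1/(2π) = 0.159155.
  ρ_sc(0.935) = 0.159155 · 1.767986 = 0.281384.

Rounded to 5 decimal places: ρ_sc(0.935) ≈ 0.28138.


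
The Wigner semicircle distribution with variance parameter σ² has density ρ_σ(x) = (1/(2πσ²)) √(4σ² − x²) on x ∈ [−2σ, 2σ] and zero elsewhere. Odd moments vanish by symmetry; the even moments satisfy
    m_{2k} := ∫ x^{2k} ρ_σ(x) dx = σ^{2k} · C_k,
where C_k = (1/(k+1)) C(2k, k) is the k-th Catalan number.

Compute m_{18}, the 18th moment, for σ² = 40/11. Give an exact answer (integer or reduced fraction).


By the scaled semicircle moment identity, m_{2k} = σ^{2k} · C_k with k = 9.
C_9 = (1/(k+1)) · C(2k, k) = (1/10) · C(18, 9) = (1/10) · 48620 = 4862.
σ^{2k} = (σ²)^k = (40/11)^9 = 262144000000000/2357947691.

Therefore m_{18} = σ^{18} · C_9 = (262144000000000/2357947691) · 4862 = 115867648000000000/214358881.


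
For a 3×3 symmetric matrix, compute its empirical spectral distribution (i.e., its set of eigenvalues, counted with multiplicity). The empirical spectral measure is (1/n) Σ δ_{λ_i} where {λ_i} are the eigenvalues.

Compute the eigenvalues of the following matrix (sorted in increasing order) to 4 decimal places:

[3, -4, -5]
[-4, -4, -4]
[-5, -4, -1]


Since M is real symmetric, all three eigenvalues are real; they are the roots of det(λI − M) = λ³ − (tr M) λ² + s λ − det M, where s is the sum of the principal 2×2 minors.
tr M = 3 + (-4) + (-1) = -2.
s = (3·(-4) − (-4)²) + (3·(-1) − (-5)²) + ((-4)·(-1) − (-4)²) = -28 + (-28) + (-12) = -68.
det M (expand along row 1) = 3·(-12) − (-4)·(-16) + (-5)·(-4) = -80.
Characteristic polynomial: λ³ + 2λ² − 68λ + 80 = 0.
Substitute λ = y + (tr M)/3 = y − 0.666667 to remove the quadratic term: y³ + p·y + q = 0 with p = s − (tr M)²/3 = -69.333333 and q = −2(tr M)³/27 + (tr M)·s/3 − det M = 125.925926.
Three real roots ⇒ use the trigonometric (Viète) form: r = 2√(−p/3) = 9.614803, φ = arccos(3q/(p·r)) = arccos(-0.566701) = 2.173293 rad.
y_k = r·cos(φ/3 − 2πk/3) for k = 0, 1, 2 gives y = 7.200303, 1.918007, -9.118309.
λ_k = y_k − 0.666667 gives λ = 6.5336, 1.2513, -9.7850 (check: the sum is -2.0000 = tr M).

Eigenvalues sorted in increasing order: [-9.7850, 1.2513, 6.5336].


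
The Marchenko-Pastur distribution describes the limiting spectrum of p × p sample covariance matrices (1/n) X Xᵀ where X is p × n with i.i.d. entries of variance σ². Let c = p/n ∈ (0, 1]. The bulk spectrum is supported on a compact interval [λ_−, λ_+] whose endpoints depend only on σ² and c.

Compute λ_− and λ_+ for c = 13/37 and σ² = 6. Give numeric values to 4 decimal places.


c = 13/37 = 0.351351; √c = 0.592749.
λ_− = σ² (1 − √c)² = 6 · (1 − 0.592749)² = 6 · (0.407251)² = 0.995120.
λ_+ = σ² (1 + √c)² = 6 · (1 + 0.592749)² = 6 · (1.592749)² = 15.221096.

Rounded to 4 decimal places: λ_− ≈ 0.9951, λ_+ ≈ 15.2211.


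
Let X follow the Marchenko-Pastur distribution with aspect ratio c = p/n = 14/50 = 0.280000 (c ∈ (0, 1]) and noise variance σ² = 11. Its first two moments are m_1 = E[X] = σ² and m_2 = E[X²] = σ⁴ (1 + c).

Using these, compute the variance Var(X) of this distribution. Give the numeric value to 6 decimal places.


m_1 = E[X] = σ² = 11, so m_1² = 121.
m_2 = E[X²] = σ⁴ (1 + c) = 121 · (1 + 0.280000) = 121 · 1.280000 = 154.880000.
(Note m_2 − m_1² simplifies to c · σ⁴ = 0.280000 · 121.)

Var(X) = m_2 − m_1² = 154.880000 − 121 = 33.880000.


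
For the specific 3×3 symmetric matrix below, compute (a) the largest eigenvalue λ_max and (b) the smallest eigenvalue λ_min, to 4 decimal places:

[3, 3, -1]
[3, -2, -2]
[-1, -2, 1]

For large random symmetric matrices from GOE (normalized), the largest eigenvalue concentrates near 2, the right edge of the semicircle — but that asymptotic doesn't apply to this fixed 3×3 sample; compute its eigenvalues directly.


Since M is real symmetric, all three eigenvalues are real; they are the roots of det(λI − M) = λ³ − (tr M) λ² + s λ − det M, where s is the sum of the principal 2×2 minors.
tr M = 3 + (-2) + 1 = 2.
s = (3·(-2) − 3²) + (3·1 − (-1)²) + ((-2)·1 − (-2)²) = -15 + 2 + (-6) = -19.
det M (expand along row 1) = 3·(-6) − 3·1 + (-1)·(-8) = -13.
Characteristic polynomial: λ³ − 2λ² − 19λ + 13 = 0.
Substitute λ = y + (tr M)/3 = y + 0.666667 to remove the quadratic term: y³ + p·y + q = 0 with p = s − (tr M)²/3 = -20.333333 and q = −2(tr M)³/27 + (tr M)·s/3 − det M = -0.259259.
Three real roots ⇒ use the trigonometric (Viète) form: r = 2√(−p/3) = 5.206833, φ = arccos(3q/(p·r)) = arccos(0.007346) = 1.563450 rad.
y_k = r·cos(φ/3 − 2πk/3) for k = 0, 1, 2 gives y = 4.515612, -0.012751, -4.502861.
λ_k = y_k + 0.666667 gives λ = 5.1823, 0.6539, -3.8362 (check: the sum is 2.0000 = tr M).

Hence λ_max = 5.1823 and λ_min = -3.8362.


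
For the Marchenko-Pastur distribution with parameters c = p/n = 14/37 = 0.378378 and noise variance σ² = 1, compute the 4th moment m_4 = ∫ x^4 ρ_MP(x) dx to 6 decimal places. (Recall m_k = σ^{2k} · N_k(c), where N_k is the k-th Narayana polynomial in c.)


E[X⁴] = σ⁸ (1 + 6c + 6c² + c³) (fourth MP moment). With σ² = 1 (so σ⁸ = 1) and c = 14/37 = 0.378378: E[X⁴] = 1 · (1 + 6·0.378378 + 6·(0.378378)² + (0.378378)³) = 1 · 4.183464.

So E[X^4] = 4.183464.


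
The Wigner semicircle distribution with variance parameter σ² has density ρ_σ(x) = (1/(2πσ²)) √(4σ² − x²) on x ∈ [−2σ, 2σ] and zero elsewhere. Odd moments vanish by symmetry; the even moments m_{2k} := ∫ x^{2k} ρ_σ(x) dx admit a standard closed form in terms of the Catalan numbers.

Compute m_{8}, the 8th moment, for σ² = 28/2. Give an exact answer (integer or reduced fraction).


By the scaled semicircle moment identity, m_{2k} = σ^{2k} · C_k with k = 4.
C_4 = (1/(k+1)) · C(2k, k) = (1/5) · C(8, 4) = (1/5) · 70 = 14.
σ^{2k} = (σ²)^k = (28/2)^4 = 38416.

Therefore m_{8} = σ^{8} · C_4 = 38416 · 14 = 537824.


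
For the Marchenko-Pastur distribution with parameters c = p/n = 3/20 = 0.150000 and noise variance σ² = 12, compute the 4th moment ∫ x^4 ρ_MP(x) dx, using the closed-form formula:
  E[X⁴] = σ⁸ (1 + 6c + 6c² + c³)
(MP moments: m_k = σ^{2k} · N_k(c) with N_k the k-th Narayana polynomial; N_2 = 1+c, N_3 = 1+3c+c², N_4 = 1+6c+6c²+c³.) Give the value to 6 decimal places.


E[X⁴] = σ⁸ (1 + 6c + 6c² + c³) (fourth MP moment). With σ² = 12 (so σ⁸ = 20736) and c = 3/20 = 0.150000: E[X⁴] = 20736 · (1 + 6·0.150000 + 6·(0.150000)² + (0.150000)³) = 20736 · 2.038375.

So E[X^4] = 42267.744000.


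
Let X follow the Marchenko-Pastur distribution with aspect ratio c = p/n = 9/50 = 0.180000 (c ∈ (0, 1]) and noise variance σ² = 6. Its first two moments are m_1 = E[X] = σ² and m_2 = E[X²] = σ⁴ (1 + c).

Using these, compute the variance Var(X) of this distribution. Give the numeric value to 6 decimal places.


m_1 = E[X] = σ² = 6, so m_1² = 36.
m_2 = E[X²] = σ⁴ (1 + c) = 36 · (1 + 0.180000) = 36 · 1.180000 = 42.480000.
(Note m_2 − m_1² simplifies to c · σ⁴ = 0.180000 · 36.)

Var(X) = m_2 − m_1² = 42.480000 − 36 = 6.480000.


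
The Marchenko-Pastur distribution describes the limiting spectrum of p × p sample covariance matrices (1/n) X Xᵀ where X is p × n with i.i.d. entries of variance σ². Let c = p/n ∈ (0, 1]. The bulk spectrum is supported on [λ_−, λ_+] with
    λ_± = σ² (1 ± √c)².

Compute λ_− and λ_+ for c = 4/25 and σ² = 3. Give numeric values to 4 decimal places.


c = 4/25 = 0.160000; √c = 0.400000.
λ_− = σ² (1 − √c)² = 3 · (1 − 0.400000)² = 3 · (0.600000)² = 1.080000.
λ_+ = σ² (1 + √c)² = 3 · (1 + 0.400000)² = 3 · (1.400000)² = 5.880000.

Rounded to 4 decimal places: λ_− ≈ 1.0800, λ_+ ≈ 5.8800.


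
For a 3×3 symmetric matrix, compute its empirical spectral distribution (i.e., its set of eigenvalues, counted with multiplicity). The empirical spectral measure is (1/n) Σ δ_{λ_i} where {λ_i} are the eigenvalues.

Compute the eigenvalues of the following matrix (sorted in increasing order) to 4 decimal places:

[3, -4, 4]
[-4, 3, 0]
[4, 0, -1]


Since M is real symmetric, all three eigenvalues are real; they are the roots of det(λI − M) = λ³ − (tr M) λ² + s λ − det M, where s is the sum of the principal 2×2 minors.
tr M = 3 + 3 + (-1) = 5.
s = (3·3 − (-4)²) + (3·(-1) − 4²) + (3·(-1) − 0²) = -7 + (-19) + (-3) = -29.
det M (expand along row 1) = 3·(-3) − (-4)·4 + 4·(-12) = -41.
Characteristic polynomial: λ³ − 5λ² − 29λ + 41 = 0.
Substitute λ = y + (tr M)/3 = y + 1.666667 to remove the quadratic term: y³ + p·y + q = 0 with p = s − (tr M)²/3 = -37.333333 and q = −2(tr M)³/27 + (tr M)·s/3 − det M = -16.592593.
Three real roots ⇒ use the trigonometric (Viète) form: r = 2√(−p/3) = 7.055337, φ = arccos(3q/(p·r)) = arccos(0.188982) = 1.380671 rad.
y_k = r·cos(φ/3 − 2πk/3) for k = 0, 1, 2 gives y = 6.321252, -0.446834, -5.874418.
λ_k = y_k + 1.666667 gives λ = 7.9879, 1.2198, -4.2078 (check: the sum is 5.0000 = tr M).

Eigenvalues sorted in increasing order: [-4.2078, 1.2198, 7.9879].


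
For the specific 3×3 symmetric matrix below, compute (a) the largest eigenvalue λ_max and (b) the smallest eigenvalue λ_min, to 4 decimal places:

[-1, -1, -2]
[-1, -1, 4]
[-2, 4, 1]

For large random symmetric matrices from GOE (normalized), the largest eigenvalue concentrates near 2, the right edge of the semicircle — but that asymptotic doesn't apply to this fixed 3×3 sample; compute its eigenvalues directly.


Since M is real symmetric, all three eigenvalues are real; they are the roots of det(λI − M) = λ³ − (tr M) λ² + s λ − det M, where s is the sum of the principal 2×2 minors.
tr M = -1 + (-1) + 1 = -1.
s = ((-1)·(-1) − (-1)²) + ((-1)·1 − (-2)²) + ((-1)·1 − 4²) = 0 + (-5) + (-17) = -22.
det M (expand along row 1) = (-1)·(-17) − (-1)·7 + (-2)·(-6) = 36.
Characteristic polynomial: λ³ + λ² − 22λ − 36 = 0.
Substitute λ = y + (tr M)/3 = y − 0.333333 to remove the quadratic term: y³ + p·y + q = 0 with p = s − (tr M)²/3 = -22.333333 and q = −2(tr M)³/27 + (tr M)·s/3 − det M = -28.592593.
Three real roots ⇒ use the trigonometric (Viète) form: r = 2√(−p/3) = 5.456902, φ = arccos(3q/(p·r)) = arccos(0.703842) = 0.790005 rad.
y_k = r·cos(φ/3 − 2πk/3) for k = 0, 1, 2 gives y = 5.268787, -1.404255, -3.864533.
λ_k = y_k − 0.333333 gives λ = 4.9355, -1.7376, -4.1979 (check: the sum is -1.0000 = tr M).

Hence λ_max = 4.9355 and λ_min = -4.1979.


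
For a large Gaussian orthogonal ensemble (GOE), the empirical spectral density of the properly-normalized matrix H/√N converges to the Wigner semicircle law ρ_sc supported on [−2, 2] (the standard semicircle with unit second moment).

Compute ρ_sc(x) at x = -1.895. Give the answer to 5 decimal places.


ρ_sc(x) = (1/(2π)) √(4 − x²). With x = -1.895:
  4 − x² = 4 − (-1.895)² = 4 − 3.591025 = 0.408975.
  √(4 − x²) = 0.639512.
  1/(2π) = 0.159155.
  ρ_sc(-1.895) = 0.159155 · 0.639512 = 0.101781.

Rounded to 5 decimal places: ρ_sc(-1.895) ≈ 0.10178.


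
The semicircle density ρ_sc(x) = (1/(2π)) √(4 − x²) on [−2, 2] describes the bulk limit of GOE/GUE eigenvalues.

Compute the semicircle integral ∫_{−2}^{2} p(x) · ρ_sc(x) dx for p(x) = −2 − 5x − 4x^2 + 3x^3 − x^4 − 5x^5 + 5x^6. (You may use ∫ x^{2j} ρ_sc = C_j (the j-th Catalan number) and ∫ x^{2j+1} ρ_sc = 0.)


Write p(x) = Σ a_i x^i, split into monomials and integrate each against ρ_sc separately.
Using ∫ x^{2j} ρ_sc = C_j = (1/(j+1)) C(2j, j) (Catalan numbers) and ∫ x^{2j+1} ρ_sc = 0 (odd monomials vanish by symmetry):
  i = 0 (even): a_0 · C_{0} = -2 · 1 = -2
  i = 1 (odd): ∫ x^1 ρ_sc = 0 (vanishes)
  i = 2 (even): a_2 · C_{1} = -4 · 1 = -4
  i = 3 (odd): ∫ x^3 ρ_sc = 0 (vanishes)
  i = 4 (even): a_4 · C_{2} = -1 · 2 = -2
  i = 5 (odd): ∫ x^5 ρ_sc = 0 (vanishes)
  i = 6 (even): a_6 · C_{3} = 5 · 5 = 25

Summing the contributions: ∫_{−2}^{2} p(x) ρ_sc(x) dx = (-2) + (-4) + (-2) + 25 = 17.


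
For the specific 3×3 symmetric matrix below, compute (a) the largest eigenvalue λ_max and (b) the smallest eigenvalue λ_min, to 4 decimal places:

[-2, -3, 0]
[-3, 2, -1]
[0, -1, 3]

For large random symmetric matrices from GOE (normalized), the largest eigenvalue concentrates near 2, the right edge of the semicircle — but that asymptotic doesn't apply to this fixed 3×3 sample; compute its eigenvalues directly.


Since M is real symmetric, all three eigenvalues are real; they are the roots of det(λI − M) = λ³ − (tr M) λ² + s λ − det M, where s is the sum of the principal 2×2 minors.
tr M = -2 + 2 + 3 = 3.
s = ((-2)·2 − (-3)²) + ((-2)·3 − 0²) + (2·3 − (-1)²) = -13 + (-6) + 5 = -14.
det M (expand along row 1) = (-2)·5 − (-3)·(-9) + 0·3 = -37.
Characteristic polynomial: λ³ − 3λ² − 14λ + 37 = 0.
Substitute λ = y + (tr M)/3 = y + 1.000000 to remove the quadratic term: y³ + p·y + q = 0 with p = s − (tr M)²/3 = -17.000000 and q = −2(tr M)³/27 + (tr M)·s/3 − det M = 21.000000.
Three real roots ⇒ use the trigonometric (Viète) form: r = 2√(−p/3) = 4.760952, φ = arccos(3q/(p·r)) = arccos(-0.778391) = 2.462895 rad.
y_k = r·cos(φ/3 − 2πk/3) for k = 0, 1, 2 gives y = 3.244662, 1.394974, -4.639636.
λ_k = y_k + 1.000000 gives λ = 4.2447, 2.3950, -3.6396 (check: the sum is 3.0000 = tr M).

Hence λ_max = 4.2447 and λ_min = -3.6396.


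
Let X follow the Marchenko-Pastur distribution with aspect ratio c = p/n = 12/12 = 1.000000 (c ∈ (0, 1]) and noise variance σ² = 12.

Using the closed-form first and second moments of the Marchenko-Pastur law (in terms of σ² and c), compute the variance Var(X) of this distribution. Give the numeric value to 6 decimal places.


Recall the MP moments m_1 = E[X] = σ² and m_2 = E[X²] = σ⁴ (1 + c).
m_1 = E[X] = σ² = 12, so m_1² = 144.
m_2 = E[X²] = σ⁴ (1 + c) = 144 · (1 + 1.000000) = 144 · 2.000000 = 288.000000.
(Note m_2 − m_1² simplifies to c · σ⁴ = 1.000000 · 144.)

Var(X) = m_2 − m_1² = 288.000000 − 144 = 144.000000.


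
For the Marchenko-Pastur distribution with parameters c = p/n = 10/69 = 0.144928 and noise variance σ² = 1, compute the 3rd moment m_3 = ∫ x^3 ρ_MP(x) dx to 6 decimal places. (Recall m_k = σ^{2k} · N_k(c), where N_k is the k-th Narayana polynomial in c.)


E[X³] = σ⁶ (1 + 3c + c²) (third MP moment). With σ² = 1 (so σ⁶ = 1) and c = 10/69 = 0.144928: E[X³] = 1 · (1 + 3·0.144928 + (0.144928)²) = 1 · 1.455787.

So E[X^3] = 1.455787.


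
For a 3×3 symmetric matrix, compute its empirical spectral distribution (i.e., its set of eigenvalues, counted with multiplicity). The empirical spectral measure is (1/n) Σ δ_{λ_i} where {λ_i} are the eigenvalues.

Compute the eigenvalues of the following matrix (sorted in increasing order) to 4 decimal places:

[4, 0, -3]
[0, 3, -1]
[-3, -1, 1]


Since M is real symmetric, all three eigenvalues are real; they are the roots of det(λI − M) = λ³ − (tr M) λ² + s λ − det M, where s is the sum of the principal 2×2 minors.
tr M = 4 + 3 + 1 = 8.
s = (4·3 − 0²) + (4·1 − (-3)²) + (3·1 − (-1)²) = 12 + (-5) + 2 = 9.
det M (expand along row 1) = 4·2 − 0·(-3) + (-3)·9 = -19.
Characteristic polynomial: λ³ − 8λ² + 9λ + 19 = 0.
Substitute λ = y + (tr M)/3 = y + 2.666667 to remove the quadratic term: y³ + p·y + q = 0 with p = s − (tr M)²/3 = -12.333333 and q = −2(tr M)³/27 + (tr M)·s/3 − det M = 5.074074.
Three real roots ⇒ use the trigonometric (Viète) form: r = 2√(−p/3) = 4.055175, φ = arccos(3q/(p·r)) = arccos(-0.304360) = 1.880063 rad.
y_k = r·cos(φ/3 − 2πk/3) for k = 0, 1, 2 gives y = 3.284588, 0.417304, -3.701892.
λ_k = y_k + 2.666667 gives λ = 5.9513, 3.0840, -1.0352 (check: the sum is 8.0000 = tr M).

Eigenvalues sorted in increasing order: [-1.0352, 3.0840, 5.9513].
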